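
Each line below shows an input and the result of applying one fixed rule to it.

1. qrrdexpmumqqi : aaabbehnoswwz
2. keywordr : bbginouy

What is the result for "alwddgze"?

What's happening: shift every letter 10 places forward in the alphabet (wrapping around), then sort the characters into alphabetical order.
For "alwddgze", step one produces "kvgnnqjo"; step two turns that into "gjknnoqv".

gjknnoqv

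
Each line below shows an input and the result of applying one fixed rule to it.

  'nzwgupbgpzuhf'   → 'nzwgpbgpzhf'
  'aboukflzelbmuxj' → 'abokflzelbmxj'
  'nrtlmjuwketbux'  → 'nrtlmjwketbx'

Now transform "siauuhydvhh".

In each case the input is transformed by: remove every "u".
On "siauuhydvhh" that produces "siahydvhh".

siahydvhh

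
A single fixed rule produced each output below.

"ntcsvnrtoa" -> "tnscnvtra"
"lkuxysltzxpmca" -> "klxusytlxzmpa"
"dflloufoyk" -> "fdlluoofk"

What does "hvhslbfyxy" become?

The pattern: swap each adjacent pair of characters (1↔2, 3↔4, ...), then delete the last character.
On "hvhslbfyxy": the first step gives "vhshblyfyx", and the second then gives "vhshblyfy".

vhshblyfy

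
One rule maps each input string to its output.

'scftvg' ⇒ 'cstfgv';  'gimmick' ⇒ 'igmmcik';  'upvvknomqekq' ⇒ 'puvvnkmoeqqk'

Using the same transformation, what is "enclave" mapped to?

nelcvae

The pattern: swap each adjacent pair of characters (1↔2, 3↔4, ...).
On "enclave" that produces "nelcvae".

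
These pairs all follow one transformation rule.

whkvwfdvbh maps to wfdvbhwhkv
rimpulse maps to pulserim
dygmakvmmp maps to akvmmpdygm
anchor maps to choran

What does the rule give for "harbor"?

In each case the input is transformed by: swap the front and back halves of the string, then move the last character to the front.
Starting from "harbor": after the first operation, "borhar"; after the second, "rborha".

rborha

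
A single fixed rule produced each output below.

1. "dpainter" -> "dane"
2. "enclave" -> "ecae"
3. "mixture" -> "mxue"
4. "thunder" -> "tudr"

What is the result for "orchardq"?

The rule is to keep every other character starting from the first (positions 1st, 3rd, 5th, ...).
"orchardq" → "ocad".

ocad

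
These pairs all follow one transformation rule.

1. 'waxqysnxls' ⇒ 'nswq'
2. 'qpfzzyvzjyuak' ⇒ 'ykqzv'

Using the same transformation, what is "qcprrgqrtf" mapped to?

qfqr

The rule is to keep one character in every 3, starting at position 1 (positions 1st, 4th, 7th, ...), then move the last 2 characters to the front (rotate right by 2).
On "qcprrgqrtf" that produces "qfqr".
(Check on "qpfzzyvzjyuak": → "qzvyk" → "ykqzv" ✓)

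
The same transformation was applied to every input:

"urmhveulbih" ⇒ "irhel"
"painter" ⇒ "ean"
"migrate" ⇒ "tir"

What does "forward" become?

Rule — keep every other character starting from the second (positions 2nd, 4th, 6th, ...), then move the last character to the front.
Starting from "forward": after the first operation, "owr"; after the second, "row".

row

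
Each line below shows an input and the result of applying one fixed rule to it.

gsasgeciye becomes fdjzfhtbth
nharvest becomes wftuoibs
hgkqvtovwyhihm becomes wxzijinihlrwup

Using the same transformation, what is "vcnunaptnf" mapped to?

bquogwdovo

What's happening: shift every letter 1 place forward in the alphabet (wrapping around), then swap the front and back halves of the string.
Applying both steps to "vcnunaptnf": "wdovobquog", then "bquogwdovo".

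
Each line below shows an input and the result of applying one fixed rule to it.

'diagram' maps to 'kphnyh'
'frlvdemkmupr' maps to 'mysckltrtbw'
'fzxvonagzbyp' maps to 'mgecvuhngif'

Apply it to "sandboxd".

What's happening: shift every letter 7 places forward in the alphabet (wrapping around), then delete the last character.
Applying both steps to "sandboxd": "zhukivek", then "zhukive".

zhukive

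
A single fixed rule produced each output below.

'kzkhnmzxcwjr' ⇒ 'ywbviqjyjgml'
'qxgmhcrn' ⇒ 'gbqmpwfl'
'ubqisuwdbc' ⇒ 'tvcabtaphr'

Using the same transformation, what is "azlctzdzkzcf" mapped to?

The rule is to shift every letter 1 place backward in the alphabet (wrapping around), then swap the front and back halves of the string.
Applying both steps to "azlctzdzkzcf": "zykbsycyjybe", then "cyjybezykbsy".

cyjybezykbsy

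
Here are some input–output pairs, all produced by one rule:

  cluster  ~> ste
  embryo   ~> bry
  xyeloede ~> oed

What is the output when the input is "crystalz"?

The pattern: move the last character to the front, then keep only the last 3 characters.
On "crystalz": the first step gives "zcrystal", and the second then gives "tal".

tal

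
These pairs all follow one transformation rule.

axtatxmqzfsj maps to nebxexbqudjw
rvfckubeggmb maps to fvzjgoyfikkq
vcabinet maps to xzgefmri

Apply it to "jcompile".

The transformation: move the last character to the front, then shift every letter 4 places forward in the alphabet (wrapping around).
"jcompile" → "ingsqtmp".

ingsqtmp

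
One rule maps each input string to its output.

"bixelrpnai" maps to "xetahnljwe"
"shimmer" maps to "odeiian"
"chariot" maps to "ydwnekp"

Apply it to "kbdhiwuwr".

gxzdesqsn

Rule — shift every letter 4 places backward in the alphabet (wrapping around).
For "kbdhiwuwr" the result is "gxzdesqsn".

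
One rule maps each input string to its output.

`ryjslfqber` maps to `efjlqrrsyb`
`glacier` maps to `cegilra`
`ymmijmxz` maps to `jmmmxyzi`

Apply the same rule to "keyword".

The rule is to sort the characters into alphabetical order, then move the first character to the end.
Starting from "keyword": after the first operation, "dekorwy"; after the second, "ekorwyd".
(Check on "ymmijmxz": → "ijmmmxyz" → "jmmmxyzi" ✓)

ekorwyd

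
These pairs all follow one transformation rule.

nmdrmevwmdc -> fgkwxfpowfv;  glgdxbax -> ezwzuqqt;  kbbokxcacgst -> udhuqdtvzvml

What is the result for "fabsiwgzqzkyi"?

The rule is to shift every letter 7 places backward in the alphabet (wrapping around), then swap each adjacent pair of characters (1↔2, 3↔4, ...).
Working it through for "fabsiwgzqzkyi": intermediate "ytulbpzsjsdrb", final "tylupbszsjrdb".

tylupbszsjrdb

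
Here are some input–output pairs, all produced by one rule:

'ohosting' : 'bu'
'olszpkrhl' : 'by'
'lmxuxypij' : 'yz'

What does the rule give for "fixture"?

The pattern: shift every letter 13 places forward in the alphabet (wrapping around) — i.e. ROT13, then keep only the first 2 characters.
"fixture" → "sv".
(Check on "olszpkrhl": → "byfmcxeuy" → "by" ✓)

sv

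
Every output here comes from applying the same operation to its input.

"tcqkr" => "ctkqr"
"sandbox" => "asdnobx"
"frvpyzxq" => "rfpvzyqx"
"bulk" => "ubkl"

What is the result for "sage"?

aseg

The transformation: swap each adjacent pair of characters (1↔2, 3↔4, ...).
For "sage" the result is "aseg".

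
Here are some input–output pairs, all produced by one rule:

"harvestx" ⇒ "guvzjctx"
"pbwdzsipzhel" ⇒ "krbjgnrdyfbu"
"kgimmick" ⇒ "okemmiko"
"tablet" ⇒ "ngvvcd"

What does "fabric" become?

Looking at the pairs, the operation is to shift every letter 2 places forward in the alphabet (wrapping around), then swap the front and back halves of the string.
Applying that to "fabric" gives "tkehcd".

tkehcd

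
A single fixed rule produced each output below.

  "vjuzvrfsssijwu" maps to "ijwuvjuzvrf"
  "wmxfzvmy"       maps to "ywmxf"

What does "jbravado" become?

What's happening: swap the front and back halves of the string, then delete the first 3 characters.
Working it through for "jbravado": intermediate "vadojbra", final "ojbra".
(Check on "wmxfzvmy": → "zvmywmxf" → "ywmxf" ✓)

ojbra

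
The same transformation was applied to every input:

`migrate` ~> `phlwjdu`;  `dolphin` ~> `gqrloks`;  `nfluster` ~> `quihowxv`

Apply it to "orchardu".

rxugfukd

Rule — shift every letter 3 places forward in the alphabet (wrapping around), then take characters alternately from the front and the back (1st, last, 2nd, 2nd-last, ...).
"orchardu" → "rufkdugx" → "rxugfukd".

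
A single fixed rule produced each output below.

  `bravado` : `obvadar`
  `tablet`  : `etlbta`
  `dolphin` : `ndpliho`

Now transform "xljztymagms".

Looking at the pairs, the operation is to swap each adjacent pair of characters (1↔2, 3↔4, ...), then swap the first and last characters.
Applying that to "xljztymagms" gives "sxzjytammgl".

sxzjytammgl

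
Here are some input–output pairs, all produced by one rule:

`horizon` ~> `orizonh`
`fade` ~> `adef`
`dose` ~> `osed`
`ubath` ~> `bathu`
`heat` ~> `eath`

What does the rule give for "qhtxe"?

In each case the input is transformed by: move the first character to the end.
Doing the same to "qhtxe": "htxeq".

htxeq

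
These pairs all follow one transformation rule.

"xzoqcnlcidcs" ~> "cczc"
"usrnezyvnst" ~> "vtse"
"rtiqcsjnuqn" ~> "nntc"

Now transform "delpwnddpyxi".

dxew

The pattern: keep one character in every 3, starting at position 2 (positions 2nd, 5th, 8th, ...), then swap the front and back halves of the string.
For "delpwnddpyxi", step one produces "ewdx"; step two turns that into "dxew".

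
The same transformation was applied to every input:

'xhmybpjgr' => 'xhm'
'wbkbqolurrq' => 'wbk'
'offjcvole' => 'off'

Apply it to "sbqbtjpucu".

sbq

Each output is the input with this applied: keep only the first 3 characters.
On "sbqbtjpucu" that produces "sbq".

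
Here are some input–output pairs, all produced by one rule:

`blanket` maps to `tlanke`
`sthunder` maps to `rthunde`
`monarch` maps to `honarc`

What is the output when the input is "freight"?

Rule — delete the first character, then move the last character to the front.
"freight" → "treigh".

treigh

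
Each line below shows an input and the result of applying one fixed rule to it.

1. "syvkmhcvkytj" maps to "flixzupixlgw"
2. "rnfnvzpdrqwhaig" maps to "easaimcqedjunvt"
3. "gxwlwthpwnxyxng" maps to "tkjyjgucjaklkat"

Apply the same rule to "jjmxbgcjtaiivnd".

Each output is the input with this applied: shift every letter 13 places forward in the alphabet (wrapping around) — i.e. ROT13.
Doing the same to "jjmxbgcjtaiivnd": "wwzkotpwgnvviaq".

wwzkotpwgnvviaq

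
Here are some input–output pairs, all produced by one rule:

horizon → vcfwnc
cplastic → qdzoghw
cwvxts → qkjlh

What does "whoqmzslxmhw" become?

What's happening: shift every letter 12 places backward in the alphabet (wrapping around), then delete the last character.
"whoqmzslxmhw" → "kvceangzlavk" → "kvceangzlav".

kvceangzlav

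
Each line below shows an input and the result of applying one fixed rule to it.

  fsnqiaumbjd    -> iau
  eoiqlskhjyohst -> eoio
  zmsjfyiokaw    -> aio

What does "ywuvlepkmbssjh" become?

ue

Rule — move the last 2 characters to the front (rotate right by 2), then keep only the vowels.
Doing the same to "ywuvlepkmbssjh": "ue".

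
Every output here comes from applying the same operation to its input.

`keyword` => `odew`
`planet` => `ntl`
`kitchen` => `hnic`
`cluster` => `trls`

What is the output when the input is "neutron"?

The transformation: move the last 3 characters to the front (rotate right by 3), then keep every other character starting from the first (positions 1st, 3rd, 5th, ...).
For "neutron", step one produces "ronneut"; step two turns that into "rnet".
(Check on "keyword": → "ordkeyw" → "odew" ✓)

rnet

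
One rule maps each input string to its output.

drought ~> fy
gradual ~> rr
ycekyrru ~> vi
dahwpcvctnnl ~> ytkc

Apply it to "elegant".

ve

In each case the input is transformed by: shift every letter 9 places backward in the alphabet (wrapping around), then keep one character in every 3, starting at position 3 (positions 3rd, 6th, 9th, ...).
For "elegant" the result is "ve".
(Check on "ycekyrru": → "ptvbpiil" → "vi" ✓)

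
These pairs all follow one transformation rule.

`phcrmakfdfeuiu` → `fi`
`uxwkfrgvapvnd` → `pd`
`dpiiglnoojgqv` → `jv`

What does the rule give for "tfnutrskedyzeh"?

The rule is to keep one character in every 3, starting at position 1 (positions 1st, 4th, 7th, ...), then delete the first 3 characters.
Working it through for "tfnutrskedyzeh": intermediate "tusde", final "de".

de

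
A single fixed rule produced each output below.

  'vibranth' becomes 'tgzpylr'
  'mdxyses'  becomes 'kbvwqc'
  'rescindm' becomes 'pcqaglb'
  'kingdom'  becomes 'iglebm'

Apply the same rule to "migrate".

kgepyr

The rule is to delete the last character, then shift every letter 2 places backward in the alphabet (wrapping around).
On "migrate": the first step gives "migrat", and the second then gives "kgepyr".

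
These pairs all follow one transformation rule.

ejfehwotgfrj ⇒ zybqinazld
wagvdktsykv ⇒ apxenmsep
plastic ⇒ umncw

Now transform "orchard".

In each case the input is transformed by: shift every letter 6 places backward in the alphabet (wrapping around), then delete the first 2 characters.
On "orchard": the first step gives "ilwbulx", and the second then gives "wbulx".

wbulx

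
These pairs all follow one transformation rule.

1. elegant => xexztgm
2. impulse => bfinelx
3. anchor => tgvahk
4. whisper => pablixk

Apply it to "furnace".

Rule — shift every letter 7 places backward in the alphabet (wrapping around).
On "furnace" that produces "ynkgtvx".

ynkgtvx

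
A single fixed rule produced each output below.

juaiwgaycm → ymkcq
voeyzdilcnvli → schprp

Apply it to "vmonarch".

qrvl

Each output is the input with this applied: keep every other character starting from the second (positions 2nd, 4th, 6th, ...), then shift every letter 4 places forward in the alphabet (wrapping around).
Working it through for "vmonarch": intermediate "mnrh", final "qrvl".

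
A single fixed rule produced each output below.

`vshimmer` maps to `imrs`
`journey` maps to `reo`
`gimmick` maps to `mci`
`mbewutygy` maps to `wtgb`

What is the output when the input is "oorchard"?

cado

Rule — keep every other character starting from the second (positions 2nd, 4th, 6th, ...), then move the first character to the end.
Working it through for "oorchard": intermediate "ocad", final "cado".
(Check on "gimmick": → "imc" → "mci" ✓)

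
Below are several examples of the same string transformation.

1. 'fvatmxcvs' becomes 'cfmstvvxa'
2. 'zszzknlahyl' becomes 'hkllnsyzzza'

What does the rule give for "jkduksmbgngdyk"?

ddggjkkkmnsuyb

What's happening: sort the characters into alphabetical order, then move the first character to the end.
For "jkduksmbgngdyk", step one produces "bddggjkkkmnsuy"; step two turns that into "ddggjkkkmnsuyb".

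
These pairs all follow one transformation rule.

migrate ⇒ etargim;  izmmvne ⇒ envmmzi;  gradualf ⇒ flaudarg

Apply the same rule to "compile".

The pattern: reverse the string.
"compile" → "elipmoc".

elipmoc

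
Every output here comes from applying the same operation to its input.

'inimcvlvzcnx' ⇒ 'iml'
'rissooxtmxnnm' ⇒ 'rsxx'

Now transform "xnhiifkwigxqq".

The transformation: delete the last 3 characters, then keep one character in every 3, starting at position 1 (positions 1st, 4th, 7th, ...).
For "xnhiifkwigxqq", step one produces "xnhiifkwig"; step two turns that into "xikg".
(Check on "inimcvlvzcnx": → "inimcvlvz" → "iml" ✓)

xikg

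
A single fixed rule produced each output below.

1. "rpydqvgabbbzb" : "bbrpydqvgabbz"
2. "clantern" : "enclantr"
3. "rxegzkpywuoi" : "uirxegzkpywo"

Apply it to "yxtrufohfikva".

kayxtrufohfiv

The transformation: move the last 2 characters to the front (rotate right by 2), then swap the first and last characters.
Applying both steps to "yxtrufohfikva": "vayxtrufohfik", then "kayxtrufohfiv".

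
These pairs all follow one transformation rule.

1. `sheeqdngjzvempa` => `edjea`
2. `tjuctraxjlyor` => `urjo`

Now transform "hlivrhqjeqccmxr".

ihecr

Rule — keep one character in every 3, starting at position 3 (positions 3rd, 6th, 9th, ...).
So "hlivrhqjeqccmxr" becomes "ihecr".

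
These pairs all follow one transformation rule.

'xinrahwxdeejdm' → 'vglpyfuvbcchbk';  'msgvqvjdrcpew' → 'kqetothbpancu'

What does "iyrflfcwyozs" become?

gwpdjdauwmxq

The rule is to shift every letter 2 places backward in the alphabet (wrapping around).
So "iyrflfcwyozs" becomes "gwpdjdauwmxq".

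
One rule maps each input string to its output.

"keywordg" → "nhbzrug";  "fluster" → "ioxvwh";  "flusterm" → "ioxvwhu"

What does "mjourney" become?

pmrxuqh

What's happening: delete the last character, then shift every letter 3 places forward in the alphabet (wrapping around).
For "mjourney", step one produces "mjourne"; step two turns that into "pmrxuqh".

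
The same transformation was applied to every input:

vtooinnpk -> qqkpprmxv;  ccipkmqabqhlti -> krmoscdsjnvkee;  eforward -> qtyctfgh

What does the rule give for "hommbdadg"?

oodfcfijq

What's happening: shift every letter 2 places forward in the alphabet (wrapping around), then move the first 2 characters to the end (rotate left by 2).
Applying both steps to "hommbdadg": "jqoodfcfi", then "oodfcfijq".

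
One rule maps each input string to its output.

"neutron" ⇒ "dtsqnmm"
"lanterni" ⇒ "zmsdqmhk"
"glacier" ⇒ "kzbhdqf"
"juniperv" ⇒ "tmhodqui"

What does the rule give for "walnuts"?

zkmtsrv

What's happening: move the first character to the end, then shift every letter 1 place backward in the alphabet (wrapping around).
Working it through for "walnuts": intermediate "alnutsw", final "zkmtsrv".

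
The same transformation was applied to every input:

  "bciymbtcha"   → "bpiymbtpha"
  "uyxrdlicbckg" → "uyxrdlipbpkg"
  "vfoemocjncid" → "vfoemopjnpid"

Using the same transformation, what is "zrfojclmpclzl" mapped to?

The transformation: replace every "c" with "p".
For "zrfojclmpclzl" the result is "zrfojplmpplzl".

zrfojplmpplzl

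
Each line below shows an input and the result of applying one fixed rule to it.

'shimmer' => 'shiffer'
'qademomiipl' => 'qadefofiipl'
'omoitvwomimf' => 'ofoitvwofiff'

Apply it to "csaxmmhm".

The rule is to replace every "m" with "f".
So "csaxmmhm" becomes "csaxffhf".

csaxffhf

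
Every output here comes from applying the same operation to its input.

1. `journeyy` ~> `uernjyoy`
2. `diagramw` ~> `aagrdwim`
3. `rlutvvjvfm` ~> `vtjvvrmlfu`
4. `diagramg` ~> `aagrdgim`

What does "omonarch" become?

Each output is the input with this applied: take characters alternately from the front and the back (1st, last, 2nd, 2nd-last, ...), then swap the front and back halves of the string.
For "omonarch", step one produces "ohmcorna"; step two turns that into "ornaohmc".

ornaohmc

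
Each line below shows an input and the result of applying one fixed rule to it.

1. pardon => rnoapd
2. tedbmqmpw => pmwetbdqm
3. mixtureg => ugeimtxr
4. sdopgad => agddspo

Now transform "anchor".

cronah

Rule — swap each adjacent pair of characters (1↔2, 3↔4, ...), then move the last 3 characters to the front (rotate right by 3).
Working it through for "anchor": intermediate "nahcro", final "cronah".
(Check on "pardon": → "apdrno" → "rnoapd" ✓)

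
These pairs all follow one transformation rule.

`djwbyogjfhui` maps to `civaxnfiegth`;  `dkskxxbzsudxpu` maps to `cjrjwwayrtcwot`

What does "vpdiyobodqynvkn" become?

What's happening: shift every letter 1 place backward in the alphabet (wrapping around).
Applying that to "vpdiyobodqynvkn" gives "uochxnancpxmujm".

uochxnancpxmujm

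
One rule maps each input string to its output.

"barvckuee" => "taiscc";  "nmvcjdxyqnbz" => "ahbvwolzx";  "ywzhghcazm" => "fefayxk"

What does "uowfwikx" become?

What's happening: delete the first 3 characters, then shift every letter 2 places backward in the alphabet (wrapping around).
On "uowfwikx": the first step gives "fwikx", and the second then gives "dugiv".
(Check on "barvckuee": → "vckuee" → "taiscc" ✓)

dugiv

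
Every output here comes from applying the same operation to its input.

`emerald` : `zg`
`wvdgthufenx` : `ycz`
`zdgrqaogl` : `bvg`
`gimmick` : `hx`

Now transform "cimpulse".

hg

Rule — shift every letter 5 places backward in the alphabet (wrapping around), then keep one character in every 3, starting at position 3 (positions 3rd, 6th, 9th, ...).
Applying both steps to "cimpulse": "xdhkpgnz", then "hg".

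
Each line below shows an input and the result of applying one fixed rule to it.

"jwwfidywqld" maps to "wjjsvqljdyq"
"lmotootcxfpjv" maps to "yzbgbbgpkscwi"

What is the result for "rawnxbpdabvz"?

In each case the input is transformed by: shift every letter 13 places forward in the alphabet (wrapping around) — i.e. ROT13.
"rawnxbpdabvz" → "enjakocqnoim".

enjakocqnoim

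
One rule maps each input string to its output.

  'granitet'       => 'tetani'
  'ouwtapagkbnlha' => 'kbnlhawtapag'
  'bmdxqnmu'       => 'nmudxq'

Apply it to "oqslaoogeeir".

geeirslaoo

The transformation: delete the first 2 characters, then swap the front and back halves of the string.
Starting from "oqslaoogeeir": after the first operation, "slaoogeeir"; after the second, "geeirslaoo".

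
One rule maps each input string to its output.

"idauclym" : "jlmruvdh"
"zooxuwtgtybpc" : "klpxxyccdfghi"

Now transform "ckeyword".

lmntxafh

What's happening: sort the characters into alphabetical order, then shift every letter 9 places forward in the alphabet (wrapping around).
Applying both steps to "ckeyword": "cdekorwy", then "lmntxafh".
(Check on "idauclym": → "acdilmuy" → "jlmruvdh" ✓)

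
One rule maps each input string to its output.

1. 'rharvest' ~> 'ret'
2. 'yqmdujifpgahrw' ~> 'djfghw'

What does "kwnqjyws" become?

qys

The rule is to delete the first 2 characters, then keep every other character starting from the second (positions 2nd, 4th, 6th, ...).
For "kwnqjyws" the result is "qys".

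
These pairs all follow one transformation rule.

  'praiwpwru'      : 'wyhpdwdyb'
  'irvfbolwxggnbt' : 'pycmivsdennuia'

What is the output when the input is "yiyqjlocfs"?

The pattern: shift every letter 7 places forward in the alphabet (wrapping around).
Applying that to "yiyqjlocfs" gives "fpfxqsvjmz".

fpfxqsvjmz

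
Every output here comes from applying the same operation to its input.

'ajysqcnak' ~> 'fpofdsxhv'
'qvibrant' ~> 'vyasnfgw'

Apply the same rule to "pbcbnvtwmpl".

Rule — take characters alternately from the front and the back (1st, last, 2nd, 2nd-last, ...), then shift every letter 5 places forward in the alphabet (wrapping around).
Working it through for "pbcbnvtwmpl": intermediate "plbpcmbwntv", final "uqguhrgbsya".

uqguhrgbsya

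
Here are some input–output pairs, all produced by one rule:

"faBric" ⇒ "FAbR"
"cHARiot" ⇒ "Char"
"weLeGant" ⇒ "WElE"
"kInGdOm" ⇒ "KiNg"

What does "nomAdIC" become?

Looking at the pairs, the operation is to flip the case of every letter, then keep only the first 4 characters.
Starting from "nomAdIC": after the first operation, "NOMaDic"; after the second, "NOMa".
(Check on "weLeGant": → "WElEgANT" → "WElE" ✓)

NOMa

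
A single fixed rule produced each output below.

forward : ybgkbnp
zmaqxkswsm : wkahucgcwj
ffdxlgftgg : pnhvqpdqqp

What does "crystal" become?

bicdkvm

In each case the input is transformed by: shift every letter 10 places forward in the alphabet (wrapping around), then move the first character to the end.
On "crystal": the first step gives "mbicdkv", and the second then gives "bicdkvm".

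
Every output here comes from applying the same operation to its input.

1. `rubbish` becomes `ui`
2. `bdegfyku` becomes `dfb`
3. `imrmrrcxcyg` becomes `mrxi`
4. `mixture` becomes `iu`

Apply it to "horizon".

oz

The pattern: swap the first and last characters, then keep one character in every 3, starting at position 2 (positions 2nd, 5th, 8th, ...).
Working it through for "horizon": intermediate "norizoh", final "oz".
(Check on "bdegfyku": → "udegfykb" → "dfb" ✓)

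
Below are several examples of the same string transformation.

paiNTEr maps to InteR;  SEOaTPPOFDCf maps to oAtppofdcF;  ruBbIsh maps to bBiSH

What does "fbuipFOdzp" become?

Looking at the pairs, the operation is to flip the case of every letter, then delete the first 2 characters.
On "fbuipFOdzp": the first step gives "FBUIPfoDZP", and the second then gives "UIPfoDZP".

UIPfoDZP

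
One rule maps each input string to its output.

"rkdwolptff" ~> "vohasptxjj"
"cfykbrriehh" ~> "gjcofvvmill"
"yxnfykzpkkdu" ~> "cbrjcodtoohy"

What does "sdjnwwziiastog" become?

Each output is the input with this applied: shift every letter 4 places forward in the alphabet (wrapping around).
Doing the same to "sdjnwwziiastog": "whnraadmmewxsk".

whnraadmmewxsk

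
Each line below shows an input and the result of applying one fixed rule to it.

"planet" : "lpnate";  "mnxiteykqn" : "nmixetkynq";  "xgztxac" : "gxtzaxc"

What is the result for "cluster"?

lcsuetr

The pattern: swap each adjacent pair of characters (1↔2, 3↔4, ...).
On "cluster" that produces "lcsuetr".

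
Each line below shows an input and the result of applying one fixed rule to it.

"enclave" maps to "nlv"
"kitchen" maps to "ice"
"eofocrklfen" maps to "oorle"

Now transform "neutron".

eto

The pattern: keep every other character starting from the second (positions 2nd, 4th, 6th, ...).
Doing the same to "neutron": "eto".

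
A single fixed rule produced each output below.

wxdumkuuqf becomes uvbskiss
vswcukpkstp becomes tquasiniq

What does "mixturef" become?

kgvrsp

The pattern: shift every letter 2 places backward in the alphabet (wrapping around), then delete the last 2 characters.
Working it through for "mixturef": intermediate "kgvrspcd", final "kgvrsp".
(Check on "vswcukpkstp": → "tquasiniqrn" → "tquasiniq" ✓)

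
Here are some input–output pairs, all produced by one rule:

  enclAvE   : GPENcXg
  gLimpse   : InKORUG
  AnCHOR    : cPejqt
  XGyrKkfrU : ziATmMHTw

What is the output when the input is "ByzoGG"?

What's happening: flip the case of every letter, then shift every letter 2 places forward in the alphabet (wrapping around).
"ByzoGG" → "bYZOgg" → "dABQii".

dABQii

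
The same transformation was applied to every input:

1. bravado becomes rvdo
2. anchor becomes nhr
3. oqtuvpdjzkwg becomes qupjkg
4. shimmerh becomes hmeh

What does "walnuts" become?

The pattern: swap each adjacent pair of characters (1↔2, 3↔4, ...), then keep every other character starting from the first (positions 1st, 3rd, 5th, ...).
Applying both steps to "walnuts": "awnltus", then "ants".

ants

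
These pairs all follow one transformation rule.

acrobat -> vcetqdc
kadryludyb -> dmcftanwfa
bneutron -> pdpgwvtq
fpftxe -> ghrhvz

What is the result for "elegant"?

vgngicp

What's happening: shift every letter 2 places forward in the alphabet (wrapping around), then move the last character to the front.
"elegant" → "gngicpv" → "vgngicp".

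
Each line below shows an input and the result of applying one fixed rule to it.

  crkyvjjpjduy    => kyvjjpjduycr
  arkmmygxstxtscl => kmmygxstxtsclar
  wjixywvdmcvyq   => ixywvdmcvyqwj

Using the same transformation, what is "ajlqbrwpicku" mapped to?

lqbrwpickuaj

The transformation: move the first 2 characters to the end (rotate left by 2).
For "ajlqbrwpicku" the result is "lqbrwpickuaj".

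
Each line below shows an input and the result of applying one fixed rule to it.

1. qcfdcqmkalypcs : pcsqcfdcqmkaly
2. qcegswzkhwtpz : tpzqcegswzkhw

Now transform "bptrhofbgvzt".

The rule is to move the last 3 characters to the front (rotate right by 3).
Doing the same to "bptrhofbgvzt": "vztbptrhofbg".

vztbptrhofbg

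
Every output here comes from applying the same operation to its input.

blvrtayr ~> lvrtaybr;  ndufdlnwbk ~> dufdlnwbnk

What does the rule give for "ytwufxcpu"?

twufxcpyu

In each case the input is transformed by: swap the first and last characters, then move the first character to the end.
For "ytwufxcpu" the result is "twufxcpyu".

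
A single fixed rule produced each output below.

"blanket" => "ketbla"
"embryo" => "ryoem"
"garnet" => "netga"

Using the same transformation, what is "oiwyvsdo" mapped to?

sdooiwy

The rule is to move the last 3 characters to the front (rotate right by 3), then delete the last character.
On "oiwyvsdo": the first step gives "sdooiwyv", and the second then gives "sdooiwy".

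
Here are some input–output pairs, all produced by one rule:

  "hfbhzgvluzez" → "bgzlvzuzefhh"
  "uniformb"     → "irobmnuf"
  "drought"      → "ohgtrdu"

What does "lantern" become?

The pattern: swap each adjacent pair of characters (1↔2, 3↔4, ...), then move the first 3 characters to the end (rotate left by 3).
For "lantern" the result is "nrenalt".

nrenalt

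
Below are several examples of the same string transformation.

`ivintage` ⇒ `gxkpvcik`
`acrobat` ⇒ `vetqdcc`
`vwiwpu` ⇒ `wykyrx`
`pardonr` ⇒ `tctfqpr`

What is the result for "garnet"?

vctpgi

The transformation: shift every letter 2 places forward in the alphabet (wrapping around), then swap the first and last characters.
Applying both steps to "garnet": "ictpgv", then "vctpgi".
(Check on "pardonr": → "rctfqpt" → "tctfqpr" ✓)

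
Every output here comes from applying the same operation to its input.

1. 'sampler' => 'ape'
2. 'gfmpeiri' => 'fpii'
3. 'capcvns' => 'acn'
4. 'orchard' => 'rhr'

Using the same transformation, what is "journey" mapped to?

In each case the input is transformed by: keep every other character starting from the second (positions 2nd, 4th, 6th, ...).
For "journey" the result is "ore".

ore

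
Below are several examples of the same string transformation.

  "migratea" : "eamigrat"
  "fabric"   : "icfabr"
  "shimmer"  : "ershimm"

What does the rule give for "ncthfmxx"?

xxncthfm

In each case the input is transformed by: move the last 2 characters to the front (rotate right by 2).
For "ncthfmxx" the result is "xxncthfm".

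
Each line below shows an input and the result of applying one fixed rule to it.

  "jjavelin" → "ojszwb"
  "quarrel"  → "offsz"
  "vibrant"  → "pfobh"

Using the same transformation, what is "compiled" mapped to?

adwzsr

The transformation: shift every letter 12 places backward in the alphabet (wrapping around), then delete the first 2 characters.
On "compiled": the first step gives "qcadwzsr", and the second then gives "adwzsr".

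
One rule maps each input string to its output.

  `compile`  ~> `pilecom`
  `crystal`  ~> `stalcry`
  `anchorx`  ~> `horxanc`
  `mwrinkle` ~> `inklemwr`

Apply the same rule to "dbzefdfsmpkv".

efdfsmpkvdbz

Each output is the input with this applied: move the first 3 characters to the end (rotate left by 3).
So "dbzefdfsmpkv" becomes "efdfsmpkvdbz".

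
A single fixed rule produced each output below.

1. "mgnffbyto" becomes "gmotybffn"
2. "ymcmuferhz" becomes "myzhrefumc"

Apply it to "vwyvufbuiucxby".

wvybxcuiubfuvy

In each case the input is transformed by: move the first 2 characters to the end (rotate left by 2), then reverse the string.
Applying both steps to "vwyvufbuiucxby": "yvufbuiucxbyvw", then "wvybxcuiubfuvy".
(Check on "mgnffbyto": → "nffbytomg" → "gmotybffn" ✓)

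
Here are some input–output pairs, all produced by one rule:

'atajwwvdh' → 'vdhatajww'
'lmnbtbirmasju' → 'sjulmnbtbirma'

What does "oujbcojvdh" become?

The transformation: move the last 3 characters to the front (rotate right by 3).
On "oujbcojvdh" that produces "vdhoujbcoj".

vdhoujbcoj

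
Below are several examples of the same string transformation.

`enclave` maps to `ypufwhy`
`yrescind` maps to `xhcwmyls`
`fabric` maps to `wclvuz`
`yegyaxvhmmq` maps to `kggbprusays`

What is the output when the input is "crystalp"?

jfunmslw

The transformation: shift every letter 6 places backward in the alphabet (wrapping around), then reverse the string.
For "crystalp", step one produces "wlsmnufj"; step two turns that into "jfunmslw".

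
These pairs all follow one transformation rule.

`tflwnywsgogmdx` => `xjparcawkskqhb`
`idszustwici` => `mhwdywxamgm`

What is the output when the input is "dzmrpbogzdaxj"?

The pattern: shift every letter 4 places forward in the alphabet (wrapping around).
For "dzmrpbogzdaxj" the result is "hdqvtfskdhebn".

hdqvtfskdhebn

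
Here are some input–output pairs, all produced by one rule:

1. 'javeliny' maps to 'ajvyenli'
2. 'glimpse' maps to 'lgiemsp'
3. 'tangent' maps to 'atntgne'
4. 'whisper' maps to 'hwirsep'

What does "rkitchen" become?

krintech

Rule — move the first character to the end, then take characters alternately from the front and the back (1st, last, 2nd, 2nd-last, ...).
Applying both steps to "rkitchen": "kitchenr", then "krintech".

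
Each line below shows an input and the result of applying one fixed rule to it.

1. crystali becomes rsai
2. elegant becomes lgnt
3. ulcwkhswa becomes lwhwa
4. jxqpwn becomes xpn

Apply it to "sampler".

aper

Each output is the input with this applied: swap each adjacent pair of characters (1↔2, 3↔4, ...), then keep every other character starting from the first (positions 1st, 3rd, 5th, ...).
Doing the same to "sampler": "aper".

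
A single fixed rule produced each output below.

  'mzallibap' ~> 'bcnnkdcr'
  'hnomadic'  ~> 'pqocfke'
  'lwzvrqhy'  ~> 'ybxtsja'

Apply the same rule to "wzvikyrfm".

bxkmatho

The pattern: delete the first character, then shift every letter 2 places forward in the alphabet (wrapping around).
On "wzvikyrfm": the first step gives "zvikyrfm", and the second then gives "bxkmatho".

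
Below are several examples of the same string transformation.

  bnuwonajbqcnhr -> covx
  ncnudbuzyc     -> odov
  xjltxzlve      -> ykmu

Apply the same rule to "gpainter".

hqbj

What's happening: shift every letter 1 place forward in the alphabet (wrapping around), then keep only the first 4 characters.
On "gpainter": the first step gives "hqbjoufs", and the second then gives "hqbj".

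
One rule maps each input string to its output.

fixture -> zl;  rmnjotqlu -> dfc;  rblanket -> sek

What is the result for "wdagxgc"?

Each output is the input with this applied: keep one character in every 3, starting at position 2 (positions 2nd, 5th, 8th, ...), then shift every letter 9 places backward in the alphabet (wrapping around).
For "wdagxgc", step one produces "dx"; step two turns that into "uo".
(Check on "fixture": → "iu" → "zl" ✓)

uo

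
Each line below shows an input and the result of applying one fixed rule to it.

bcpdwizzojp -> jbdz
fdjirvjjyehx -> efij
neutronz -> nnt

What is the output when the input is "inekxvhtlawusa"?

What's happening: keep one character in every 3, starting at position 1 (positions 1st, 4th, 7th, ...), then move the last character to the front.
On "inekxvhtlawusa": the first step gives "ikhas", and the second then gives "sikha".
(Check on "neutronz": → "ntn" → "nnt" ✓)

sikha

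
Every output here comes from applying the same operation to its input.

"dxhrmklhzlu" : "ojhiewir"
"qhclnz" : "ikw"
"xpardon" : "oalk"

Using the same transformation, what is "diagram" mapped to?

The transformation: shift every letter 3 places backward in the alphabet (wrapping around), then delete the first 3 characters.
On "diagram": the first step gives "afxdoxj", and the second then gives "doxj".

doxj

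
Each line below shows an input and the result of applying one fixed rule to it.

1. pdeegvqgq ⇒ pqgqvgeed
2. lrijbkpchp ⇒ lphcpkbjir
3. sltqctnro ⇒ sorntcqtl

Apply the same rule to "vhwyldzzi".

vizzdlywh

The pattern: reverse the string, then move the last character to the front.
Doing the same to "vhwyldzzi": "vizzdlywh".
(Check on "pdeegvqgq": → "qgqvgeedp" → "pqgqvgeed" ✓)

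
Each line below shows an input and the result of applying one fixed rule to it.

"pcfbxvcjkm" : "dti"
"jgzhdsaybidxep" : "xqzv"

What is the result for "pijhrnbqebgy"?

hlcw

The rule is to keep one character in every 3, starting at position 3 (positions 3rd, 6th, 9th, ...), then shift every letter 2 places backward in the alphabet (wrapping around).
Starting from "pijhrnbqebgy": after the first operation, "jney"; after the second, "hlcw".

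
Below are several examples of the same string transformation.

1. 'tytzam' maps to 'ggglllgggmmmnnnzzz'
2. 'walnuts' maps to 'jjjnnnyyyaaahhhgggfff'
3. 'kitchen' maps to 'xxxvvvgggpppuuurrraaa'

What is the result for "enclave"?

rrraaapppyyynnniiirrr

Rule — shift every letter 13 places forward in the alphabet (wrapping around) — i.e. ROT13, then repeat every character 3 times.
For "enclave", step one produces "rapynir"; step two turns that into "rrraaapppyyynnniiirrr".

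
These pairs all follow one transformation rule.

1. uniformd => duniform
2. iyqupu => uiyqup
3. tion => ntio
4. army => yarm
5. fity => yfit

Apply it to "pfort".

tpfor

In each case the input is transformed by: move the last character to the front.
On "pfort" that produces "tpfor".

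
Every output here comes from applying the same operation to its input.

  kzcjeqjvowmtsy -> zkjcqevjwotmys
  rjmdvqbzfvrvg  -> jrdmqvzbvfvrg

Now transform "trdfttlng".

The rule is to swap each adjacent pair of characters (1↔2, 3↔4, ...).
For "trdfttlng" the result is "rtfdttnlg".

rtfdttnlg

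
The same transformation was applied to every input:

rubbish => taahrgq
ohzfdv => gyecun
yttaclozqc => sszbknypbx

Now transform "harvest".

zqudrsg

Each output is the input with this applied: move the first character to the end, then shift every letter 1 place backward in the alphabet (wrapping around).
For "harvest", step one produces "arvesth"; step two turns that into "zqudrsg".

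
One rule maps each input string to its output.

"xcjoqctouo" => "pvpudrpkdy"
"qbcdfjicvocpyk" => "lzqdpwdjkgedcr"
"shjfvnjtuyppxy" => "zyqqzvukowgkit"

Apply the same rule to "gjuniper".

Looking at the pairs, the operation is to reverse the string, then shift every letter 1 place forward in the alphabet (wrapping around).
Working it through for "gjuniper": intermediate "repinujg", final "sfqjovkh".
(Check on "qbcdfjicvocpyk": → "kypcovcijfdcbq" → "lzqdpwdjkgedcr" ✓)

sfqjovkh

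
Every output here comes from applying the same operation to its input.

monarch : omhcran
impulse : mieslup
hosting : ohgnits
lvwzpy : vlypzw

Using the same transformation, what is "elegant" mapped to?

Rule — reverse the string, then move the last 2 characters to the front (rotate right by 2).
Starting from "elegant": after the first operation, "tnagele"; after the second, "letnage".

letnage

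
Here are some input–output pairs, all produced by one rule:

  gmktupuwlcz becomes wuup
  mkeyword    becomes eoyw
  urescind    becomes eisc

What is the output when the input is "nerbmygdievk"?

Each output is the input with this applied: take characters alternately from the front and the back (1st, last, 2nd, 2nd-last, ...), then keep only the last 4 characters.
"nerbmygdievk" → "nkevrebimdyg" → "mdyg".

mdyg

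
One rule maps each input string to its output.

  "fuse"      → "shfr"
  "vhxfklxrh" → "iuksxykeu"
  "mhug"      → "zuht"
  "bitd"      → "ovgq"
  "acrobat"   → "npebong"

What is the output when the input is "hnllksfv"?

Each output is the input with this applied: shift every letter 13 places forward in the alphabet (wrapping around) — i.e. ROT13.
Doing the same to "hnllksfv": "uayyxfsi".

uayyxfsi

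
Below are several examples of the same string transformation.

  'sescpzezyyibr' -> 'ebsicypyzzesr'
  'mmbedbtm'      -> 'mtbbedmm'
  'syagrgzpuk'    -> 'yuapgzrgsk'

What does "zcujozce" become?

ccuzjoze

Looking at the pairs, the operation is to take characters alternately from the front and the back (1st, last, 2nd, 2nd-last, ...), then move the first 2 characters to the end (rotate left by 2).
On "zcujozce": the first step gives "zeccuzjo", and the second then gives "ccuzjoze".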